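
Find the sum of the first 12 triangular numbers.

364

Σ i(i+1)/2 = (Σi² + Σi) / 2 over i = 1..12.
Σi = 78 and Σi² = 650.
(1·650 + 1·78) / 2 = 728/2 = 364.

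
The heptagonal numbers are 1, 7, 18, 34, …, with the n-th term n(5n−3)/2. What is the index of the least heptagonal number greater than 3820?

40

Solve n(5n−3)/2 > 3820 for integer n.
The largest n with value ≤ 3820 is 39 (since 3744 ≤ 3820 < 3940), so the first above is n = 40, value 3940.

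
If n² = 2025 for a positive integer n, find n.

We need n² = 2025, so n = √2025 = 45.

45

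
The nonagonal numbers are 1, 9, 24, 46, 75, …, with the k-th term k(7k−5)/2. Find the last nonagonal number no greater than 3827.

Solve n(7n−5)/2 ≤ 3827 for integer n.
n = 33 gives 3729 ≤ 3827, while n = 34 gives 3961 > 3827; so the answer is 3729.

3729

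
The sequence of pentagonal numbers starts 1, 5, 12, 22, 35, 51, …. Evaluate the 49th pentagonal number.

49·(3·49 − 1)/2 = 49·146/2 = 49·73 = 3577.

3577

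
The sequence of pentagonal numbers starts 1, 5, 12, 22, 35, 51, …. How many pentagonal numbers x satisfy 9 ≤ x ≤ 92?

6

The n-th pentagonal number is n(3n−1)/2.
Smallest index with value ≥ 9: n = 3 (giving 12).
Largest index with value ≤ 92: n = 8 (giving 92).
Indices 3 through 8: 6 terms.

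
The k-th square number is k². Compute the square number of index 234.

234² = 54756.

54756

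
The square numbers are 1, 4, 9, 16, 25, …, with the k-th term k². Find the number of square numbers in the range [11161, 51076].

The n-th square number is n².
Smallest index with value ≥ 11161: n = 106 (giving 11236).
Largest index with value ≤ 51076: n = 226 (giving 51076).
Indices 106 through 226: 121 terms.

121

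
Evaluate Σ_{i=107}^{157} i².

Σ_{i=107}^{157} i² = 1302315 − 402641 = 899674.

899674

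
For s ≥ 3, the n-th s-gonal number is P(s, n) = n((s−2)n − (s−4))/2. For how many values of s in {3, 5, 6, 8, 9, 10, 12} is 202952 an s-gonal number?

1

s = 3: P(3, 636) = 202566 and P(3, 637) = 203203; 202952 is not s-gonal.
s = 5: P(5, 368) = 202952. ✓
s = 6: P(6, 318) = 201930 and P(6, 319) = 203203; 202952 is not s-gonal.
s = 8: P(8, 260) = 202280 and P(8, 261) = 203841; 202952 is not s-gonal.
s = 9: P(9, 241) = 202681 and P(9, 242) = 204369; 202952 is not s-gonal.
s = 10: P(10, 225) = 201825 and P(10, 226) = 203626; 202952 is not s-gonal.
s = 12: P(12, 201) = 201201 and P(12, 202) = 203212; 202952 is not s-gonal.
Hits: s ∈ {5} → 1.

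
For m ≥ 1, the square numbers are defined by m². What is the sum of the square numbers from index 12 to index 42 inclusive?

25079

Σ_{i=12}^{42} i² = 25585 − 506 = 25079.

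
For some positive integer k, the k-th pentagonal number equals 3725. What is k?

50

Set n(3n−1)/2 = 3725, giving 3n² − n − 7450 = 0.
So n = (1 + 299) / 6 = 300/6 = 50.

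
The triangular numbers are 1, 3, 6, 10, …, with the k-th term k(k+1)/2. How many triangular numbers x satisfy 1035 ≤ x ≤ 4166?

46

The n-th triangular number is n(n+1)/2.
Smallest index with value ≥ 1035: n = 45 (giving 1035).
Largest index with value ≤ 4166: n = 90 (giving 4095).
Indices 45 through 90: 46 terms.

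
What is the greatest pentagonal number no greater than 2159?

Solve n(3n−1)/2 ≤ 2159 for integer n.
n = 38 gives 2147 ≤ 2159, while n = 39 gives 2262 > 2159; so the answer is 2147.

2147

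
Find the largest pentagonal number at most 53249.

52922

Solve n(3n−1)/2 ≤ 53249 for integer n.
n = 188 gives 52922 ≤ 53249, while n = 189 gives 53487 > 53249; so the answer is 52922.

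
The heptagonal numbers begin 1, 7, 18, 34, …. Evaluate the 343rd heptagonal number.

293608

The 343rd heptagonal number is n(5n−3)/2 with n = 343.
343·(5·343 − 3)/2 = 343·1712/2 = 343·856 = 293608.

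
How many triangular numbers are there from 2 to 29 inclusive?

6

The n-th triangular number is n(n+1)/2.
Smallest index with value ≥ 2: n = 2 (giving 3).
Largest index with value ≤ 29: n = 7 (giving 28).
Indices 2 through 7: 6 terms.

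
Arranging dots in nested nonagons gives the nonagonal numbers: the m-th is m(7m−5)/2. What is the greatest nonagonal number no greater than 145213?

Solve n(7n−5)/2 ≤ 145213 for integer n.
n = 204 gives 145146 ≤ 145213, while n = 205 gives 146575 > 145213; so the answer is 145146.

145146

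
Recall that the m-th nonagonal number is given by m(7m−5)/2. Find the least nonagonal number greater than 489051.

Solve n(7n−5)/2 > 489051 for integer n.
The largest n with value ≤ 489051 is 374 (since 488631 ≤ 489051 < 491250), so the first above is n = 375, value 491250.

491250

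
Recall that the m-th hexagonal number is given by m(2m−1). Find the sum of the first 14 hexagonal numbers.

Σ i(2i−1) = 2Σi² − Σi over i = 1..14.
Σi = 105 and Σi² = 1015.
2·1015 − 1·105 = 1925.

1925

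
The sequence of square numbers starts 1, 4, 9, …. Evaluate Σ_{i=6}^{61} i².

77476

Σ_{i=6}^{61} i² = 77531 − 55 = 77476.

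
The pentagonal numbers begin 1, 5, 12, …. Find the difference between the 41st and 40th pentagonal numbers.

121

Consecutive pentagonal numbers differ by 3n − 2: here 3·41 − 2 = 121.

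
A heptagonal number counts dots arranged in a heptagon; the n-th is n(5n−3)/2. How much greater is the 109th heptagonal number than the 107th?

1077

109·(5·109 − 3)/2 = 29539 and 107·(5·107 − 3)/2 = 28462.
Difference: 29539 − 28462 = 1077.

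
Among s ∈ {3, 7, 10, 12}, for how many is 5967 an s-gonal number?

1

s = 3: P(3, 108) = 5886 and P(3, 109) = 5995; 5967 is not s-gonal.
s = 7: P(7, 49) = 5929 and P(7, 50) = 6175; 5967 is not s-gonal.
s = 10: P(10, 39) = 5967. ✓
s = 12: P(12, 34) = 5644 and P(12, 35) = 5985; 5967 is not s-gonal.
Hits: s ∈ {10} → 1.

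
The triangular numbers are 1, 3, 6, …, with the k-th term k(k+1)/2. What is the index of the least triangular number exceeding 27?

Solve n(n+1)/2 > 27 for integer n.
The largest n with value ≤ 27 is 6 (since 21 ≤ 27 < 28), so the first above is n = 7, value 28.

7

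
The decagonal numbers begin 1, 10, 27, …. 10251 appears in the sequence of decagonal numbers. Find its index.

51

Set n(4n−3) = 10251, giving 4n² − 3n − 10251 = 0.
The discriminant is 9 + 16·10251 = 164025, and √164025 = 405.
So n = (3 + 405) / 8 = 408/8 = 51.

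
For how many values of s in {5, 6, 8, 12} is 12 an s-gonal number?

s = 5: P(5, 3) = 12. ✓
s = 6: P(6, 2) = 6 and P(6, 3) = 15; 12 is not s-gonal.
s = 8: P(8, 2) = 8 and P(8, 3) = 21; 12 is not s-gonal.
s = 12: P(12, 2) = 12. ✓
Hits: s ∈ {5, 12} → 2.

2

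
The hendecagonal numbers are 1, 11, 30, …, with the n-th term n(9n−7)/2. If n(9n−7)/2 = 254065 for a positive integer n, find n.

238

Set n(9n−7)/2 = 254065, giving 9n² − 7n − 508130 = 0.
The discriminant is 49 + 72·254065 = 18292729, and √18292729 = 4277.
So n = (7 + 4277) / 18 = 4284/18 = 238.
Check: 238·(9·238 − 7)/2 = 254065. ✓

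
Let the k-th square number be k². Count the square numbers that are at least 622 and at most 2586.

The n-th square number is n².
Smallest index with value ≥ 622: n = 25 (giving 625).
Largest index with value ≤ 2586: n = 50 (giving 2500).
Indices 25 through 50: 26 terms.

26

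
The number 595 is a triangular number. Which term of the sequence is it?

34

Set n(n+1)/2 = 595, giving n² + n − 1190 = 0.
The discriminant is 1 + 8·595 = 4761, and √4761 = 69.
So n = (-1 + 69) / 2 = 68/2 = 34.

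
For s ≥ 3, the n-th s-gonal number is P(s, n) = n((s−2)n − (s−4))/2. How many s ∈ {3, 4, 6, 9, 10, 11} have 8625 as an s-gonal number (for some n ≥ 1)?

s = 3: P(3, 130) = 8515 and P(3, 131) = 8646; 8625 is not s-gonal.
s = 4: P(4, 92) = 8464 and P(4, 93) = 8649; 8625 is not s-gonal.
s = 6: P(6, 65) = 8385 and P(6, 66) = 8646; 8625 is not s-gonal.
s = 9: P(9, 50) = 8625. ✓
s = 10: P(10, 46) = 8326 and P(10, 47) = 8695; 8625 is not s-gonal.
s = 11: P(11, 44) = 8558 and P(11, 45) = 8955; 8625 is not s-gonal.
Hits: s ∈ {9} → 1.

1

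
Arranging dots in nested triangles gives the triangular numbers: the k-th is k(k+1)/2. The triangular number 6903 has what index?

117

Set n(n+1)/2 = 6903, giving n² + n − 13806 = 0.
The discriminant is 1 + 8·6903 = 55225, and √55225 = 235.
So n = (-1 + 235) / 2 = 234/2 = 117.
Check: 117·118/2 = 6903. ✓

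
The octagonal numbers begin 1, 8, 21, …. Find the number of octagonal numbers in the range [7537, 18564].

28

The n-th octagonal number is n(3n−2).
Smallest index with value ≥ 7537: n = 51 (giving 7701).
Largest index with value ≤ 18564: n = 78 (giving 18096).
Indices 51 through 78: 28 terms.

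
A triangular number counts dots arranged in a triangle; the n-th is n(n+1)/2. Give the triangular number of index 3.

6

3·4/2 = 12/2 = 6.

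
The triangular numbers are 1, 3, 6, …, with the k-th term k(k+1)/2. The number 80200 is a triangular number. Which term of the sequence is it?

Set n(n+1)/2 = 80200, giving n² + n − 160400 = 0.
The discriminant is 1 + 8·80200 = 641601, and √641601 = 801.
So n = (-1 + 801) / 2 = 800/2 = 400.

400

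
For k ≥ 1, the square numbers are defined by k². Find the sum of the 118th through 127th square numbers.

150145

Σ_{i=118}^{127} i² = 690880 − 540735 = 150145.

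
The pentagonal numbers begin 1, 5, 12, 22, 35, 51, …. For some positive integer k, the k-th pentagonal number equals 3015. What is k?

45

Set n(3n−1)/2 = 3015, giving 3n² − n − 6030 = 0.
The discriminant is 1 + 24·3015 = 72361, and √72361 = 269.
So n = (1 + 269) / 6 = 270/6 = 45.
Check: 45·(3·45 − 1)/2 = 3015. ✓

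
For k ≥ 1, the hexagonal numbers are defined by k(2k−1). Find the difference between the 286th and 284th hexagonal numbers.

2278

286·(2·286 − 1) = 163306 and 284·(2·284 − 1) = 161028.
Difference: 163306 − 161028 = 2278.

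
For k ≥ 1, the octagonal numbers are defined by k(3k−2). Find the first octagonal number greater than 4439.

4485

Solve n(3n−2) > 4439 for integer n.
The largest n with value ≤ 4439 is 38 (since 4256 ≤ 4439 < 4485), so the first above is n = 39, value 4485.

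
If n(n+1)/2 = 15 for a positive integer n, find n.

5

Set n(n+1)/2 = 15, giving n² + n − 30 = 0.
The discriminant is 1 + 8·15 = 121, and √121 = 11.
So n = (-1 + 11) / 2 = 10/2 = 5.
Check: 5·6/2 = 15. ✓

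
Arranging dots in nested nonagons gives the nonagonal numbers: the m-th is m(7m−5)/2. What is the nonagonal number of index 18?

1089

The 18th nonagonal number is n(7n−5)/2 with n = 18.
18·(7·18 − 5)/2 = 18·121/2 = 1089.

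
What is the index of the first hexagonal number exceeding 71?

7

Solve n(2n−1) > 71 for integer n.
The largest n with value ≤ 71 is 6 (since 66 ≤ 71 < 91), so the first above is n = 7, value 91.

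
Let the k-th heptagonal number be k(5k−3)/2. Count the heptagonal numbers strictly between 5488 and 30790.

64

The n-th heptagonal number is n(5n−3)/2.
Smallest index with value > 5488: n = 48 (giving 5688).
Largest index with value < 30790: n = 111 (giving 30636).
Indices 48 through 111: 64 terms.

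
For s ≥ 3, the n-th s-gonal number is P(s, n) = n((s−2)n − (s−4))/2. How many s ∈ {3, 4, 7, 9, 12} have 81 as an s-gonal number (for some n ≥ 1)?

s = 3: P(3, 12) = 78 and P(3, 13) = 91; 81 is not s-gonal.
s = 4: P(4, 9) = 81. ✓
s = 7: P(7, 6) = 81. ✓
s = 9: P(9, 5) = 75 and P(9, 6) = 111; 81 is not s-gonal.
s = 12: P(12, 4) = 64 and P(12, 5) = 105; 81 is not s-gonal.
Hits: s ∈ {4, 7} → 2.

2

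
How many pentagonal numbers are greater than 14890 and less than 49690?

The n-th pentagonal number is n(3n−1)/2.
Smallest index with value > 14890: n = 100 (giving 14950).
Largest index with value < 49690: n = 182 (giving 49595).
Indices 100 through 182: 83 terms.

83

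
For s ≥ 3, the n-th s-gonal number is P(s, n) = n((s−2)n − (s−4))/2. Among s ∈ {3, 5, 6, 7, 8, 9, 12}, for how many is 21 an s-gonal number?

s = 3: P(3, 6) = 21. ✓
s = 5: P(5, 3) = 12 and P(5, 4) = 22; 21 is not s-gonal.
s = 6: P(6, 3) = 15 and P(6, 4) = 28; 21 is not s-gonal.
s = 7: P(7, 3) = 18 and P(7, 4) = 34; 21 is not s-gonal.
s = 8: P(8, 3) = 21. ✓
s = 9: P(9, 2) = 9 and P(9, 3) = 24; 21 is not s-gonal.
s = 12: P(12, 2) = 12 and P(12, 3) = 33; 21 is not s-gonal.
Hits: s ∈ {3, 8} → 2.

2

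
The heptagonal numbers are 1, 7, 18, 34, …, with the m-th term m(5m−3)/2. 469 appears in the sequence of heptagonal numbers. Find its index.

14

Set n(5n−3)/2 = 469, giving 5n² − 3n − 938 = 0.
The discriminant is 9 + 40·469 = 18769, and √18769 = 137.
So n = (3 + 137) / 10 = 140/10 = 14.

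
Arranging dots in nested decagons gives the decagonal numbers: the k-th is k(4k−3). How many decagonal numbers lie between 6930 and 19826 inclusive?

29

The n-th decagonal number is n(4n−3).
Smallest index with value ≥ 6930: n = 42 (giving 6930).
Largest index with value ≤ 19826: n = 70 (giving 19390).
Indices 42 through 70: 29 terms.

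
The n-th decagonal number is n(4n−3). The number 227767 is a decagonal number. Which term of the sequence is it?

Set n(4n−3) = 227767, giving 4n² − 3n − 227767 = 0.
The discriminant is 9 + 16·227767 = 3644281, and √3644281 = 1909.
So n = (3 + 1909) / 8 = 1912/8 = 239.

239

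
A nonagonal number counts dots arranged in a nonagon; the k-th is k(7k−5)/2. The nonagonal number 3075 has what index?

30

Set n(7n−5)/2 = 3075, giving 7n² − 5n − 6150 = 0.
So n = (5 + 415) / 14 = 420/14 = 30.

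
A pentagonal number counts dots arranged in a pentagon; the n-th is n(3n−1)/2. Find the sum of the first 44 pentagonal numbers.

Σ i(3i−1)/2 = (3Σi² − Σi) / 2 over i = 1..44.
Σi = 990 and Σi² = 29370.
(3·29370 − 1·990) / 2 = 87120/2 = 43560.

43560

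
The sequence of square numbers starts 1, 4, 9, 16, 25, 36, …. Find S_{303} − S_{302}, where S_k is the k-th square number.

n² − (n−1)² = 2n − 1, so 303² − 302² = 2·303 − 1 = 605.

605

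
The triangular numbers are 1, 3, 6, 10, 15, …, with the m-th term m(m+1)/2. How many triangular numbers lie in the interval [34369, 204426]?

The n-th triangular number is n(n+1)/2.
Smallest index with value ≥ 34369: n = 262 (giving 34453).
Largest index with value ≤ 204426: n = 638 (giving 203841).
Indices 262 through 638: 377 terms.

377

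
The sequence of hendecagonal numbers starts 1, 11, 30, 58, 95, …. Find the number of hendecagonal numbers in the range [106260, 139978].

22

The n-th hendecagonal number is n(9n−7)/2.
Smallest index with value ≥ 106260: n = 155 (giving 107570).
Largest index with value ≤ 139978: n = 176 (giving 138776).
Indices 155 through 176: 22 terms.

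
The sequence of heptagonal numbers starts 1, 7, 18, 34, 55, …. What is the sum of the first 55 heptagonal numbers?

Σ i(5i−3)/2 = (5Σi² − 3Σi) / 2 over i = 1..55.
Σi = 1540 and Σi² = 56980.
(5·56980 − 3·1540) / 2 = 280280/2 = 140140.

140140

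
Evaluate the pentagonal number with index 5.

35

The 5th pentagonal number is n(3n−1)/2 with n = 5.
5·(3·5 − 1)/2 = 5·14/2 = 5·7 = 35.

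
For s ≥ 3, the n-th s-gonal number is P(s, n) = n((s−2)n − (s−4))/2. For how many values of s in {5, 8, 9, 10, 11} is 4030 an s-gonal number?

s = 5: P(5, 52) = 4030. ✓
s = 8: P(8, 36) = 3816 and P(8, 37) = 4033; 4030 is not s-gonal.
s = 9: P(9, 34) = 3961 and P(9, 35) = 4200; 4030 is not s-gonal.
s = 10: P(10, 32) = 4000 and P(10, 33) = 4257; 4030 is not s-gonal.
s = 11: P(11, 30) = 3945 and P(11, 31) = 4216; 4030 is not s-gonal.
Hits: s ∈ {5} → 1.

1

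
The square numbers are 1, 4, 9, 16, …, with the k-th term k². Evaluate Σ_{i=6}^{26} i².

6146

Σ_{i=6}^{26} i² = 6201 − 55 = 6146.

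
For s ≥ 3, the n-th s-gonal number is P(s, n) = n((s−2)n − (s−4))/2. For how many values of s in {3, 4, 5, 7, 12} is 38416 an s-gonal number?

1

s = 3: P(3, 276) = 38226 and P(3, 277) = 38503; 38416 is not s-gonal.
s = 4: P(4, 196) = 38416. ✓
s = 5: P(5, 160) = 38320 and P(5, 161) = 38801; 38416 is not s-gonal.
s = 7: P(7, 124) = 38254 and P(7, 125) = 38875; 38416 is not s-gonal.
s = 12: P(12, 88) = 38368 and P(12, 89) = 39249; 38416 is not s-gonal.
Hits: s ∈ {4} → 1.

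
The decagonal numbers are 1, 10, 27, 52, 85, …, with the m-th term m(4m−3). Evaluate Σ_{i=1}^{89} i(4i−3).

943845

Σ i(4i−3) = 4Σi² − 3Σi over i = 1..89.
Σi = 4005 and Σi² = 238965.
4·238965 − 3·4005 = 943845.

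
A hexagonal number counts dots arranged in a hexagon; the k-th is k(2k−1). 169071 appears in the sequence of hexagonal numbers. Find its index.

291

Set n(2n−1) = 169071, giving 2n² − n − 169071 = 0.
The discriminant is 1 + 8·169071 = 1352569, and √1352569 = 1163.
So n = (1 + 1163) / 4 = 1164/4 = 291.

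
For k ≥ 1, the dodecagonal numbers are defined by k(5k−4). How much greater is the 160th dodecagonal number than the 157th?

4743

160·(5·160 − 4) = 127360 and 157·(5·157 − 4) = 122617.
Difference: 127360 − 122617 = 4743.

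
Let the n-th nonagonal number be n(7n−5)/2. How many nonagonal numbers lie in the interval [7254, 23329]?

37

The n-th nonagonal number is n(7n−5)/2.
Smallest index with value ≥ 7254: n = 46 (giving 7291).
Largest index with value ≤ 23329: n = 82 (giving 23329).
Indices 46 through 82: 37 terms.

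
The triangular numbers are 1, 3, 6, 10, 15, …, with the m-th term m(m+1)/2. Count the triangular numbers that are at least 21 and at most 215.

15

The n-th triangular number is n(n+1)/2.
Smallest index with value ≥ 21: n = 6 (giving 21).
Largest index with value ≤ 215: n = 20 (giving 210).
Indices 6 through 20: 15 terms.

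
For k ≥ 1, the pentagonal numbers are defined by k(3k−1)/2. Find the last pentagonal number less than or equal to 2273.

2262

Solve n(3n−1)/2 ≤ 2273 for integer n.
n = 39 gives 2262 ≤ 2273, while n = 40 gives 2380 > 2273; so the answer is 2262.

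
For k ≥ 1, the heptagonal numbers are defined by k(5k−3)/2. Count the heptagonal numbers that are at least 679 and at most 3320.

20

The n-th heptagonal number is n(5n−3)/2.
Smallest index with value ≥ 679: n = 17 (giving 697).
Largest index with value ≤ 3320: n = 36 (giving 3186).
Indices 17 through 36: 20 terms.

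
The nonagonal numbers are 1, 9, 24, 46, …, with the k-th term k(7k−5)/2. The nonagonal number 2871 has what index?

Set n(7n−5)/2 = 2871, giving 7n² − 5n − 5742 = 0.
The discriminant is 25 + 56·2871 = 160801, and √160801 = 401.
So n = (5 + 401) / 14 = 406/14 = 29.
Check: 29·(7·29 − 5)/2 = 2871. ✓

29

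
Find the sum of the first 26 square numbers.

Σ_{i=1}^{26} i² = 26·27·53/6 = 6201.

6201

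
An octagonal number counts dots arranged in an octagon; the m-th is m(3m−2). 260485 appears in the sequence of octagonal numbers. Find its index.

295

Set n(3n−2) = 260485, giving 3n² − 2n − 260485 = 0.
The discriminant is 4 + 12·260485 = 3125824, and √3125824 = 1768.
So n = (2 + 1768) / 6 = 1770/6 = 295.
Check: 295·(3·295 − 2) = 260485. ✓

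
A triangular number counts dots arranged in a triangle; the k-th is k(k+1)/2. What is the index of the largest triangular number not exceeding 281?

23

Solve n(n+1)/2 ≤ 281 for integer n.
n = 23 gives 276 ≤ 281, while n = 24 gives 300 > 281; so the answer is index 23.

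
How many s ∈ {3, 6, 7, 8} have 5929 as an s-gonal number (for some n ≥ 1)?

s = 3: P(3, 108) = 5886 and P(3, 109) = 5995; 5929 is not s-gonal.
s = 6: P(6, 54) = 5778 and P(6, 55) = 5995; 5929 is not s-gonal.
s = 7: P(7, 49) = 5929. ✓
s = 8: P(8, 44) = 5720 and P(8, 45) = 5985; 5929 is not s-gonal.
Hits: s ∈ {7} → 1.

1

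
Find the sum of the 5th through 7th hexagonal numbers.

Σ i(2i−1) = 2Σi² − Σi over i = 5..7.
Σi = 28 − 10 = 18 and Σi² = 140 − 30 = 110.
2·110 − 1·18 = 202.

202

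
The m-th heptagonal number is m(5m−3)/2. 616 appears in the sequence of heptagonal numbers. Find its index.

16

Set n(5n−3)/2 = 616, giving 5n² − 3n − 1232 = 0.
The discriminant is 9 + 40·616 = 24649, and √24649 = 157.
So n = (3 + 157) / 10 = 160/10 = 16.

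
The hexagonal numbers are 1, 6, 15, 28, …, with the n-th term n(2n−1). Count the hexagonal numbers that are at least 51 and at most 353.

The n-th hexagonal number is n(2n−1).
Smallest index with value ≥ 51: n = 6 (giving 66).
Largest index with value ≤ 353: n = 13 (giving 325).
Indices 6 through 13: 8 terms.

8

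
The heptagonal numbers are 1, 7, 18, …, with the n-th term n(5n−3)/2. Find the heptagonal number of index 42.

The 42nd heptagonal number is n(5n−3)/2 with n = 42.
42·(5·42 − 3)/2 = 42·207/2 = 4347.

4347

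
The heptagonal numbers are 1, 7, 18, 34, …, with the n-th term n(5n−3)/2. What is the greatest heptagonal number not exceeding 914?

874

Solve n(5n−3)/2 ≤ 914 for integer n.
n = 19 gives 874 ≤ 914, while n = 20 gives 970 > 914; so the answer is 874.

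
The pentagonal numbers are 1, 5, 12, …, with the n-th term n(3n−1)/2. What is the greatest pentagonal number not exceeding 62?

Solve n(3n−1)/2 ≤ 62 for integer n.
n = 6 gives 51 ≤ 62, while n = 7 gives 70 > 62; so the answer is 51.

51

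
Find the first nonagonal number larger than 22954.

23329

Solve n(7n−5)/2 > 22954 for integer n.
The largest n with value ≤ 22954 is 81 (since 22761 ≤ 22954 < 23329), so the first above is n = 82, value 23329.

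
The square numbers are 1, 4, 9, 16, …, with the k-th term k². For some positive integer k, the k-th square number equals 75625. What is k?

275

We need n² = 75625, so n = √75625 = 275.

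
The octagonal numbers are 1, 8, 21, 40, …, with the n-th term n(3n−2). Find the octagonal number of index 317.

300833

The 317th octagonal number is n(3n−2) with n = 317.
317·(3·317 − 2) = 317·949 = 300833.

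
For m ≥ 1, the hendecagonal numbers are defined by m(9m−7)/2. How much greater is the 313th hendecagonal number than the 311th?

5609

313·(9·313 − 7)/2 = 439765 and 311·(9·311 − 7)/2 = 434156.
Difference: 439765 − 434156 = 5609.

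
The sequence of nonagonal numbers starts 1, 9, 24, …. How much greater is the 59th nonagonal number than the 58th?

407

Consecutive nonagonal numbers differ by 7n − 6: here 7·59 − 6 = 407.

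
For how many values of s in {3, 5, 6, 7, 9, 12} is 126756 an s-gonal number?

2

s = 3: P(3, 503) = 126756. ✓
s = 5: P(5, 290) = 126005 and P(5, 291) = 126876; 126756 is not s-gonal.
s = 6: P(6, 252) = 126756. ✓
s = 7: P(7, 225) = 126225 and P(7, 226) = 127351; 126756 is not s-gonal.
s = 9: P(9, 190) = 125875 and P(9, 191) = 127206; 126756 is not s-gonal.
s = 12: P(12, 159) = 125769 and P(12, 160) = 127360; 126756 is not s-gonal.
Hits: s ∈ {3, 6} → 2.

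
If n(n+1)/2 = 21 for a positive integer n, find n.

6

Set n(n+1)/2 = 21, giving n² + n − 42 = 0.
The discriminant is 1 + 8·21 = 169, and √169 = 13.
So n = (-1 + 13) / 2 = 12/2 = 6.
Check: 6·7/2 = 21. ✓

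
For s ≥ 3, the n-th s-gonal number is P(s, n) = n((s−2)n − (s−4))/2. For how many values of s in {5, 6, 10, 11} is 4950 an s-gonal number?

1

s = 5: P(5, 57) = 4845 and P(5, 58) = 5017; 4950 is not s-gonal.
s = 6: P(6, 50) = 4950. ✓
s = 10: P(10, 35) = 4795 and P(10, 36) = 5076; 4950 is not s-gonal.
s = 11: P(11, 33) = 4785 and P(11, 34) = 5083; 4950 is not s-gonal.
Hits: s ∈ {6} → 1.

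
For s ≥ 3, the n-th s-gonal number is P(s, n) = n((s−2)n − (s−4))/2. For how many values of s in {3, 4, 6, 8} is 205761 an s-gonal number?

2

s = 3: P(3, 641) = 205761. ✓
s = 4: P(4, 453) = 205209 and P(4, 454) = 206116; 205761 is not s-gonal.
s = 6: P(6, 321) = 205761. ✓
s = 8: P(8, 262) = 205408 and P(8, 263) = 206981; 205761 is not s-gonal.
Hits: s ∈ {3, 6} → 2.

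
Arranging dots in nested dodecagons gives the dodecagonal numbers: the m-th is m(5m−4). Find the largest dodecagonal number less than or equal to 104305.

103104

Solve n(5n−4) ≤ 104305 for integer n.
n = 144 gives 103104 ≤ 104305, while n = 145 gives 104545 > 104305; so the answer is 103104.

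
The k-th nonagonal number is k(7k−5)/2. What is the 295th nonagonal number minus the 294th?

2059

Consecutive nonagonal numbers differ by 7n − 6: here 7·295 − 6 = 2059.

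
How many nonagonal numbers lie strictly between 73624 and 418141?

The n-th nonagonal number is n(7n−5)/2.
Smallest index with value > 73624: n = 146 (giving 74241).
Largest index with value < 418141: n = 345 (giving 415725).
Indices 146 through 345: 200 terms.

200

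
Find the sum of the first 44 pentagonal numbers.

Σ i(3i−1)/2 = (3Σi² − Σi) / 2 over i = 1..44.
Σi = 990 and Σi² = 29370.
(3·29370 − 1·990) / 2 = 87120/2 = 43560.

43560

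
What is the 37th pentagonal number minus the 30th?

37·(3·37 − 1)/2 = 2035 and 30·(3·30 − 1)/2 = 1335.
Difference: 2035 − 1335 = 700.

700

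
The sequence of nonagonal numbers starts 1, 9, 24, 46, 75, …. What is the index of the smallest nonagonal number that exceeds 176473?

Solve n(7n−5)/2 > 176473 for integer n.
The largest n with value ≤ 176473 is 224 (since 175056 ≤ 176473 < 176625), so the first above is n = 225, value 176625.

225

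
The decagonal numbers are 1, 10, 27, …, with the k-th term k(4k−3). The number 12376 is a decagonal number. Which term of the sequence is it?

56

Set n(4n−3) = 12376, giving 4n² − 3n − 12376 = 0.
So n = (3 + 445) / 8 = 448/8 = 56.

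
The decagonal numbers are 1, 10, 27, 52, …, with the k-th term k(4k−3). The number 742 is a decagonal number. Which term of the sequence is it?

14

Set n(4n−3) = 742, giving 4n² − 3n − 742 = 0.
The discriminant is 9 + 16·742 = 11881, and √11881 = 109.
So n = (3 + 109) / 8 = 112/8 = 14.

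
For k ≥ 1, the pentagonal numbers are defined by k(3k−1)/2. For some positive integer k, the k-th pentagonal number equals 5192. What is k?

Set n(3n−1)/2 = 5192, giving 3n² − n − 10384 = 0.
So n = (1 + 353) / 6 = 354/6 = 59.

59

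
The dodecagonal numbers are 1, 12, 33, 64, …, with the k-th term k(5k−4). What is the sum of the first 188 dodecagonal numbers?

11091906

Σ i(5i−4) = 5Σi² − 4Σi over i = 1..188.
Σi = 17766 and Σi² = 2232594.
5·2232594 − 4·17766 = 11091906.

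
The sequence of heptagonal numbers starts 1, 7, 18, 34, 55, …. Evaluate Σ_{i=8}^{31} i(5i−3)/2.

24988

Σ i(5i−3)/2 = (5Σi² − 3Σi) / 2 over i = 8..31.
Σi = 496 − 28 = 468 and Σi² = 10416 − 140 = 10276.
(5·10276 − 3·468) / 2 = 49976/2 = 24988.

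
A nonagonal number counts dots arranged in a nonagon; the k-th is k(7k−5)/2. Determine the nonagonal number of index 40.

5500

The 40th nonagonal number is n(7n−5)/2 with n = 40.
40·(7·40 − 5)/2 = 40·275/2 = 5500.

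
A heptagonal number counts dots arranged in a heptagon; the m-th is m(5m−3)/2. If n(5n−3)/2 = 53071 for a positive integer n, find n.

146

Set n(5n−3)/2 = 53071, giving 5n² − 3n − 106142 = 0.
So n = (3 + 1457) / 10 = 1460/10 = 146.
Check: 146·(5·146 − 3)/2 = 53071. ✓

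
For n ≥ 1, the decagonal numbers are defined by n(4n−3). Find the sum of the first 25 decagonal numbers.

21125

Σ i(4i−3) = 4Σi² − 3Σi over i = 1..25.
Σi = 325 and Σi² = 5525.
4·5525 − 3·325 = 21125.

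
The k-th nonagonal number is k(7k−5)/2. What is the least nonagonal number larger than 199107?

Solve n(7n−5)/2 > 199107 for integer n.
The largest n with value ≤ 199107 is 238 (since 197659 ≤ 199107 < 199326), so the first above is n = 239, value 199326.

199326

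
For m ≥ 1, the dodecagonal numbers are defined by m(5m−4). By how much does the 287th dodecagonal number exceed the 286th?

2861

Consecutive dodecagonal numbers differ by 10n − 9: here 10·287 − 9 = 2861.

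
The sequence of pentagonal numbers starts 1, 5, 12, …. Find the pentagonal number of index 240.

86280

The 240th pentagonal number is n(3n−1)/2 with n = 240.
240·(3·240 − 1)/2 = 240·719/2 = 86280.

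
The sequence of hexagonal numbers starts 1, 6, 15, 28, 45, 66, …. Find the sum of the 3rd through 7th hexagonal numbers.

245

Σ i(2i−1) = 2Σi² − Σi over i = 3..7.
Σi = 28 − 3 = 25 and Σi² = 140 − 5 = 135.
2·135 − 1·25 = 245.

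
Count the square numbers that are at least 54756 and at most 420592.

415

The n-th square number is n².
Smallest index with value ≥ 54756: n = 234 (giving 54756).
Largest index with value ≤ 420592: n = 648 (giving 419904).
Indices 234 through 648: 415 terms.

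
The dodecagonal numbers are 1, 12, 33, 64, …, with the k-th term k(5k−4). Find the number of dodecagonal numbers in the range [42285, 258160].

The n-th dodecagonal number is n(5n−4).
Smallest index with value ≥ 42285: n = 93 (giving 42873).
Largest index with value ≤ 258160: n = 227 (giving 256737).
Indices 93 through 227: 135 terms.

135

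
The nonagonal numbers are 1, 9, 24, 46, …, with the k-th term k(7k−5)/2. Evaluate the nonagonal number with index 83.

83·(7·83 − 5)/2 = 83·576/2 = 83·288 = 23904.

23904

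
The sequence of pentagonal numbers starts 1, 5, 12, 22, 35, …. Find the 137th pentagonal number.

The 137th pentagonal number is n(3n−1)/2 with n = 137.
137·(3·137 − 1)/2 = 137·410/2 = 137·205 = 28085.

28085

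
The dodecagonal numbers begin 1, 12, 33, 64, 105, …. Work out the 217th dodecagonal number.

234577

The 217th dodecagonal number is n(5n−4) with n = 217.
217·(5·217 − 4) = 217·1081 = 234577.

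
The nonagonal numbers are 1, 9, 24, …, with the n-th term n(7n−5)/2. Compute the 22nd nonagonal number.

1639

The 22nd nonagonal number is n(7n−5)/2 with n = 22.
22·(7·22 − 5)/2 = 22·149/2 = 1639.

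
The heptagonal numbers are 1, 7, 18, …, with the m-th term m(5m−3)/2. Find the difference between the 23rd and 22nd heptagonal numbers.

Consecutive heptagonal numbers differ by 5n − 4: here 5·23 − 4 = 111.

111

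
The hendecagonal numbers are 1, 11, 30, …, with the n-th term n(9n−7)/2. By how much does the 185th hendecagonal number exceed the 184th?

1657

Consecutive hendecagonal numbers differ by 9n − 8: here 9·185 − 8 = 1657.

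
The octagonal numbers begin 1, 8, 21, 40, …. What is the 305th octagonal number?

278465

305·(3·305 − 2) = 305·913 = 278465.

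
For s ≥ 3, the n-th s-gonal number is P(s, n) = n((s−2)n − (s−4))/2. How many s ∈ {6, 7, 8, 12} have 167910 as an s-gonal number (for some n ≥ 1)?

s = 6: P(6, 290) = 167910. ✓
s = 7: P(7, 259) = 167314 and P(7, 260) = 168610; 167910 is not s-gonal.
s = 8: P(8, 236) = 166616 and P(8, 237) = 168033; 167910 is not s-gonal.
s = 12: P(12, 183) = 166713 and P(12, 184) = 168544; 167910 is not s-gonal.
Hits: s ∈ {6} → 1.

1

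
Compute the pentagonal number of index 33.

1617

The 33rd pentagonal number is n(3n−1)/2 with n = 33.
33·(3·33 − 1)/2 = 33·98/2 = 33·49 = 1617.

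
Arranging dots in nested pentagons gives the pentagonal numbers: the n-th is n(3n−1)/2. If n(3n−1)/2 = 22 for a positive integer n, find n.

Set n(3n−1)/2 = 22, giving 3n² − n − 44 = 0.
The discriminant is 1 + 24·22 = 529, and √529 = 23.
So n = (1 + 23) / 6 = 24/6 = 4.

4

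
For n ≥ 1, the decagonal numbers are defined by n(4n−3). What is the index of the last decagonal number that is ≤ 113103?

168

Solve n(4n−3) ≤ 113103 for integer n.
n = 168 gives 112392 ≤ 113103, while n = 169 gives 113737 > 113103; so the answer is index 168.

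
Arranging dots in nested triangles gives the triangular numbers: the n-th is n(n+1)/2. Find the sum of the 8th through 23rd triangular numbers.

2216

Σ i(i+1)/2 = (Σi² + Σi) / 2 over i = 8..23.
Σi = 276 − 28 = 248 and Σi² = 4324 − 140 = 4184.
(1·4184 + 1·248) / 2 = 4432/2 = 2216.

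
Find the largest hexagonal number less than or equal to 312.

Solve n(2n−1) ≤ 312 for integer n.
n = 12 gives 276 ≤ 312, while n = 13 gives 325 > 312; so the answer is 276.

276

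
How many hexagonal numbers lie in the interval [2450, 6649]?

The n-th hexagonal number is n(2n−1).
Smallest index with value ≥ 2450: n = 36 (giving 2556).
Largest index with value ≤ 6649: n = 57 (giving 6441).
Indices 36 through 57: 22 terms.

22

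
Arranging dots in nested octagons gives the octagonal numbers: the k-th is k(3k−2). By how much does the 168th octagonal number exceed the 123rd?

39195

168·(3·168 − 2) = 84336 and 123·(3·123 − 2) = 45141.
Difference: 84336 − 45141 = 39195.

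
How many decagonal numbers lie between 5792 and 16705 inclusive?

The n-th decagonal number is n(4n−3).
Smallest index with value ≥ 5792: n = 39 (giving 5967).
Largest index with value ≤ 16705: n = 65 (giving 16705).
Indices 39 through 65: 27 terms.

27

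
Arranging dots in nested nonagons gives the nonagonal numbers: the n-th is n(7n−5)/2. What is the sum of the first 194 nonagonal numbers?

Σ i(7i−5)/2 = (7Σi² − 5Σi) / 2 over i = 1..194.
Σi = 18915 and Σi² = 2452645.
(7·2452645 − 5·18915) / 2 = 17073940/2 = 8536970.

8536970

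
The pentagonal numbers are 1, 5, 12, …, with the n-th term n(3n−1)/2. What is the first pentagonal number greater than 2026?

Solve n(3n−1)/2 > 2026 for integer n.
The largest n with value ≤ 2026 is 36 (since 1926 ≤ 2026 < 2035), so the first above is n = 37, value 2035.

2035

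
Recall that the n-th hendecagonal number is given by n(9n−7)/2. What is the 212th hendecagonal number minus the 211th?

1900

Consecutive hendecagonal numbers differ by 9n − 8: here 9·212 − 8 = 1900.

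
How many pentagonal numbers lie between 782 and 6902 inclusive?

46

The n-th pentagonal number is n(3n−1)/2.
Smallest index with value ≥ 782: n = 23 (giving 782).
Largest index with value ≤ 6902: n = 68 (giving 6902).
Indices 23 through 68: 46 terms.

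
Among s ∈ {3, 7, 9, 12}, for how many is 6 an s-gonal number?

1

s = 3: P(3, 3) = 6. ✓
s = 7: P(7, 1) = 1 and P(7, 2) = 7; 6 is not s-gonal.
s = 9: P(9, 1) = 1 and P(9, 2) = 9; 6 is not s-gonal.
s = 12: P(12, 1) = 1 and P(12, 2) = 12; 6 is not s-gonal.
Hits: s ∈ {3} → 1.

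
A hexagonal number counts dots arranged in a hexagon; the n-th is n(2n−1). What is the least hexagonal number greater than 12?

15

Solve n(2n−1) > 12 for integer n.
The largest n with value ≤ 12 is 2 (since 6 ≤ 12 < 15), so the first above is n = 3, value 15.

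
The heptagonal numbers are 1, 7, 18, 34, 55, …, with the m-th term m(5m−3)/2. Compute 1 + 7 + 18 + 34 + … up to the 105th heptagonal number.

Σ i(5i−3)/2 = (5Σi² − 3Σi) / 2 over i = 1..105.
Σi = 5565 and Σi² = 391405.
(5·391405 − 3·5565) / 2 = 1940330/2 = 970165.

970165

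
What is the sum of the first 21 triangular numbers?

1771

Σ i(i+1)/2 = (Σi² + Σi) / 2 over i = 1..21.
Σi = 231 and Σi² = 3311.
(1·3311 + 1·231) / 2 = 3542/2 = 1771.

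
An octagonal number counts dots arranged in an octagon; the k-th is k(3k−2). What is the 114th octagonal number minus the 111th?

2019

114·(3·114 − 2) = 38760 and 111·(3·111 − 2) = 36741.
Difference: 38760 − 36741 = 2019.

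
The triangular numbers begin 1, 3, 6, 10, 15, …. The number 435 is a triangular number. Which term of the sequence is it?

29

Set n(n+1)/2 = 435, giving n² + n − 870 = 0.
The discriminant is 1 + 8·435 = 3481, and √3481 = 59.
So n = (-1 + 59) / 2 = 58/2 = 29.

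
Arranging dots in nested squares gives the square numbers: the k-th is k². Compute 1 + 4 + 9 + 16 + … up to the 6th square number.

Σ_{i=1}^{6} i² = 6·7·13/6 = 91.

91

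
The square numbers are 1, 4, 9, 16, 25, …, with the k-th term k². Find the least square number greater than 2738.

2809

Solve n² > 2738 for integer n.
The largest n with value ≤ 2738 is 52 (since 2704 ≤ 2738 < 2809), so the first above is n = 53, value 2809.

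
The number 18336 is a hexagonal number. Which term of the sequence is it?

Set n(2n−1) = 18336, giving 2n² − n − 18336 = 0.
The discriminant is 1 + 8·18336 = 146689, and √146689 = 383.
So n = (1 + 383) / 4 = 384/4 = 96.

96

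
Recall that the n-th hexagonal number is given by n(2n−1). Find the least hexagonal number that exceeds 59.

66

Solve n(2n−1) > 59 for integer n.
The largest n with value ≤ 59 is 5 (since 45 ≤ 59 < 66), so the first above is n = 6, value 66.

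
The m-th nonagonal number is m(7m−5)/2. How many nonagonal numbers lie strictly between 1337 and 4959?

18

The n-th nonagonal number is n(7n−5)/2.
Smallest index with value > 1337: n = 20 (giving 1350).
Largest index with value < 4959: n = 37 (giving 4699).
Indices 20 through 37: 18 terms.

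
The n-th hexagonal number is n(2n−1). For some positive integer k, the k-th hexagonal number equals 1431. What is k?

27

Set n(2n−1) = 1431, giving 2n² − n − 1431 = 0.
So n = (1 + 107) / 4 = 108/4 = 27.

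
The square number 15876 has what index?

We need n² = 15876, so n = √15876 = 126.

126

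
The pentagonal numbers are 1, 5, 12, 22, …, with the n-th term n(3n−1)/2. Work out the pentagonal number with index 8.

92

8·(3·8 − 1)/2 = 8·23/2 = 92.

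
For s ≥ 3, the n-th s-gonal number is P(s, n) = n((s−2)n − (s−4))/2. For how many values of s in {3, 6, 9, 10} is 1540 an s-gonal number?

s = 3: P(3, 55) = 1540. ✓
s = 6: P(6, 28) = 1540. ✓
s = 9: P(9, 21) = 1491 and P(9, 22) = 1639; 1540 is not s-gonal.
s = 10: P(10, 20) = 1540. ✓
Hits: s ∈ {3, 6, 10} → 3.

3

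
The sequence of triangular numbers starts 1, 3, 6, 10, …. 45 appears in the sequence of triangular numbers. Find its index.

9

Set n(n+1)/2 = 45, giving n² + n − 90 = 0.
So n = (-1 + 19) / 2 = 18/2 = 9.
Check: 9·10/2 = 45. ✓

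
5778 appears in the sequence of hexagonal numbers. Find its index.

54

Set n(2n−1) = 5778, giving 2n² − n − 5778 = 0.
The discriminant is 1 + 8·5778 = 46225, and √46225 = 215.
So n = (1 + 215) / 4 = 216/4 = 54.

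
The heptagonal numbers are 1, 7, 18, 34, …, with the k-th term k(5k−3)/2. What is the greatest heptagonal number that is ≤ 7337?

7209

Solve n(5n−3)/2 ≤ 7337 for integer n.
n = 54 gives 7209 ≤ 7337, while n = 55 gives 7480 > 7337; so the answer is 7209.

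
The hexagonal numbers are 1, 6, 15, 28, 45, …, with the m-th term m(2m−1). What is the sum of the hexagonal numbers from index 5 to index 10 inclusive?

665

Σ i(2i−1) = 2Σi² − Σi over i = 5..10.
Σi = 55 − 10 = 45 and Σi² = 385 − 30 = 355.
2·355 − 1·45 = 665.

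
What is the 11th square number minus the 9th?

40

11² = 121 and 9² = 81.
Difference: 121 − 81 = 40.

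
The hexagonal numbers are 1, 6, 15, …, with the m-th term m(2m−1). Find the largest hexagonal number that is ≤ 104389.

Solve n(2n−1) ≤ 104389 for integer n.
n = 228 gives 103740 ≤ 104389, while n = 229 gives 104653 > 104389; so the answer is 103740.

103740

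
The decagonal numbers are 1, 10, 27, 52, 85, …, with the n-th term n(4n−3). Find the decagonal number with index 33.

The 33rd decagonal number is n(4n−3) with n = 33.
33·(4·33 − 3) = 33·129 = 4257.

4257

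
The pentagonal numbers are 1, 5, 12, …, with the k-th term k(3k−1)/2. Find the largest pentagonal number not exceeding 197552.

Solve n(3n−1)/2 ≤ 197552 for integer n.
n = 363 gives 197472 ≤ 197552, while n = 364 gives 198562 > 197552; so the answer is 197472.

197472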